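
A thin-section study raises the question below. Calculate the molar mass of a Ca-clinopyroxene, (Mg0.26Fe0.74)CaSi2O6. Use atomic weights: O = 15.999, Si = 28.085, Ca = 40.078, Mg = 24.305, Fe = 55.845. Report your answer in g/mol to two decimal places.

239.89 g/mol

M = 0.26×24.305 + 0.74×55.845 + 1×40.078 + 2×28.085 + 6×15.999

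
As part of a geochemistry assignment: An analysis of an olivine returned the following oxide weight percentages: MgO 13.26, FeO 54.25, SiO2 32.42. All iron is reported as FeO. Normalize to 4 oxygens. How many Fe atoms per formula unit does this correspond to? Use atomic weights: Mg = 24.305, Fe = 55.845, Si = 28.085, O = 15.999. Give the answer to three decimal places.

1.396 Fe apfu

MgO: 13.26/40.304 = 0.32900 mol → 0.32900 mol Mg, 0.32900 mol O.
FeO: 54.25/71.844 = 0.75511 mol → 0.75511 mol Fe, 0.75511 mol O.
SiO2: 32.42/60.083 = 0.53959 mol → 0.53959 mol Si, 1.07918 mol O.
Total oxygen = 2.16329 mol. Normalization factor = 4/2.16329 = 1.84904.
Fe per 4 O = 0.75511 × 1.84904 = 1.396.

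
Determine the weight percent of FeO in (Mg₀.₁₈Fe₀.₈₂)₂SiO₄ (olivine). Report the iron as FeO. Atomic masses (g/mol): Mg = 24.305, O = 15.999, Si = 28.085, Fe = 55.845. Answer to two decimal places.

61.23 wt%

Formula mass = 192.417 g/mol.
1.64 Fe → 1.6400 mol FeO per formula unit; M(FeO) = 71.844, so FeO mass = 117.824 g.
117.824/192.417 × 100 = 61.23 wt%.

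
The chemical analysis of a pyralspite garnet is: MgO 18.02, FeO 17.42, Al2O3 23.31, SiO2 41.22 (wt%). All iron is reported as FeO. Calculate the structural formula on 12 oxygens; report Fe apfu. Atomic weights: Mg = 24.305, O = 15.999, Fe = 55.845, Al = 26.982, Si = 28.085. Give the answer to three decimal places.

1.059 Fe apfu

MgO (M=40.304): mol = 0.44710; Mg = 0.44710, O = 0.44710.
FeO (M=71.844): mol = 0.24247; Fe = 0.24247, O = 0.24247.
Al2O3 (M=101.961): mol = 0.22862; Al = 0.45724, O = 0.68586.
SiO2 (M=60.083): mol = 0.68605; Si = 0.68605, O = 1.37210.
ΣO = 2.74753; factor = 12/ΣO = 4.36756.
Fe apfu = 0.24247 × 4.36756 = 1.059.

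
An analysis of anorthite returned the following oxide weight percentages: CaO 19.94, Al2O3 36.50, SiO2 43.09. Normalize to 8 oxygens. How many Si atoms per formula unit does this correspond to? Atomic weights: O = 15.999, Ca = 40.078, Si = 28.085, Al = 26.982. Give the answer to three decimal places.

2.003 Si apfu

19.94 wt% CaO ÷ 56.077 g/mol = 0.35558 mol, giving 0.35558 Ca and 0.35558 O.
36.50 wt% Al2O3 ÷ 101.961 g/mol = 0.35798 mol, giving 0.71596 Al and 1.07394 O.
43.09 wt% SiO2 ÷ 60.083 g/mol = 0.71717 mol, giving 0.71717 Si and 1.43434 O.
Oxygen sums to 2.86386; scaling by 8/2.86386 = 2.79343 puts the formula on 8 O.
Si: 0.71717 × 2.79343 = 2.003 atoms per formula unit.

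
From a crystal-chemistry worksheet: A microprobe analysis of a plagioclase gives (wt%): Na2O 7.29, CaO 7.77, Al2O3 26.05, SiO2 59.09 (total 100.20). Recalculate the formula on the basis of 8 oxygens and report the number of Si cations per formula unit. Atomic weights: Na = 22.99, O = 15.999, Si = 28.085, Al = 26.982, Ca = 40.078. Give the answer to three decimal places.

2.632 Si apfu

7.29 wt% Na2O ÷ 61.979 g/mol = 0.11762 mol, giving 0.23524 Na and 0.11762 O.
7.77 wt% CaO ÷ 56.077 g/mol = 0.13856 mol, giving 0.13856 Ca and 0.13856 O.
26.05 wt% Al2O3 ÷ 101.961 g/mol = 0.25549 mol, giving 0.51098 Al and 0.76647 O.
59.09 wt% SiO2 ÷ 60.083 g/mol = 0.98347 mol, giving 0.98347 Si and 1.96694 O.
Oxygen sums to 2.98959; scaling by 8/2.98959 = 2.67595 puts the formula on 8 O.
Si: 0.98347 × 2.67595 = 2.632 atoms per formula unit.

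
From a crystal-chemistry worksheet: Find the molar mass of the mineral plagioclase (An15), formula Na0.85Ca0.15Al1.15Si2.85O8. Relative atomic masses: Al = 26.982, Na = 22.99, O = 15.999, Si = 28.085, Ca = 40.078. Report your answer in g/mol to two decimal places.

264.62 g/mol

The formula mass is the sum 0.85×22.99 + 0.15×40.078 + 1.15×26.982 + 2.85×28.085 + 8×15.999.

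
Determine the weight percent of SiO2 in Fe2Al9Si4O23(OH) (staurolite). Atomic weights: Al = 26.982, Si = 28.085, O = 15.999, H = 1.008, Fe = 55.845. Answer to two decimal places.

M(Fe2Al9Si4O23(OH)) = 851.852 g/mol; M(SiO2) = 60.083 g/mol.
Moles SiO2 per formula unit = 4 Si ÷ 1 = 4.0000.
SiO2 fraction = (4.0000 × 60.083) / 851.852 = 240.332/851.852 = 0.2821.

28.21 wt%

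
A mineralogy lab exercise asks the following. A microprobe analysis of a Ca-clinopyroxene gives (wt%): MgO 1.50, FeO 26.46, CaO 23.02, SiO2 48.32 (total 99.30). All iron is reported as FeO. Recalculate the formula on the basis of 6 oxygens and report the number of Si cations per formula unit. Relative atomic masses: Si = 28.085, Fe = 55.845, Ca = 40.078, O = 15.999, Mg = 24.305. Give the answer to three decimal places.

1.990 Si apfu

MgO: 1.50/40.304 = 0.03722 mol → 0.03722 mol Mg, 0.03722 mol O.
FeO: 26.46/71.844 = 0.36830 mol → 0.36830 mol Fe, 0.36830 mol O.
CaO: 23.02/56.077 = 0.41051 mol → 0.41051 mol Ca, 0.41051 mol O.
SiO2: 48.32/60.083 = 0.80422 mol → 0.80422 mol Si, 1.60844 mol O.
Total oxygen = 2.42447 mol. Normalization factor = 6/2.42447 = 2.47477.
Si per 6 O = 0.80422 × 2.47477 = 1.990.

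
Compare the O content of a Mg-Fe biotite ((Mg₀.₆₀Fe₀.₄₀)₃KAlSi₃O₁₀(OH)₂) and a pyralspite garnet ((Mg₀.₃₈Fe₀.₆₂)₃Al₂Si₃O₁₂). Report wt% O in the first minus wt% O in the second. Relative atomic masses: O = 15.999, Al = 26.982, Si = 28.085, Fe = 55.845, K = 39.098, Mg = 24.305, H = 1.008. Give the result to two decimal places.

First mineral: 191.988 g O in 455.102 g formula = 42.19 wt% O.
Second mineral: 191.988 g O in 461.786 g formula = 41.58 wt% O.
42.19% − 41.58% gives a difference of 0.61 percentage points.

0.61 percentage points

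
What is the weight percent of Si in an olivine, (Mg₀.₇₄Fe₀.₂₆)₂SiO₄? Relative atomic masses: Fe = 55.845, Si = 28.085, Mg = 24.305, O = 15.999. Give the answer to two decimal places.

17.88 wt%

Molar mass of (Mg₀.₇₄Fe₀.₂₆)₂SiO₄: 1.48·24.305 + 0.52·55.845 + 1·28.085 + 4·15.999 = 157.092 g/mol.
Mass of Si per formula unit: 1 × 28.085 = 28.085 g.
Weight fraction Si = 28.085 / 157.092 = 0.1788.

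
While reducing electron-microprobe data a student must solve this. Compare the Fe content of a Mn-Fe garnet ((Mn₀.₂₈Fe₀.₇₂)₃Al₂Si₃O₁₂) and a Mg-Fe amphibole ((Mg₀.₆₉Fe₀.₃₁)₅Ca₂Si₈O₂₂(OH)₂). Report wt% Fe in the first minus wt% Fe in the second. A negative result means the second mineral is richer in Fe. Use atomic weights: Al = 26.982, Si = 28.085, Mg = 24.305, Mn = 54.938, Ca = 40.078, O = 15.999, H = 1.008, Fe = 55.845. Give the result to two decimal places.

14.22 percentage points

Fe in (Mn₀.₂₈Fe₀.₇₂)₃Al₂Si₃O₁₂: molar mass 496.980 g/mol; 2.16×55.845 = 120.625 g → 24.27 wt%.
Fe in (Mg₀.₆₉Fe₀.₃₁)₅Ca₂Si₈O₂₂(OH)₂: molar mass 861.240 g/mol; 1.55×55.845 = 86.560 g → 10.05 wt%.
Difference = 24.27 − 10.05 = 14.22 percentage points.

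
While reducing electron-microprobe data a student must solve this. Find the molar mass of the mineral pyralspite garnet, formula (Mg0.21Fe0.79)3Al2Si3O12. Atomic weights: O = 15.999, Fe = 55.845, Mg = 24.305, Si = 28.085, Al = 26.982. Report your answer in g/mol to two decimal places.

The formula mass is the sum 0.63*24.305 + 2.37*55.845 + 2*26.982 + 3*28.085 + 12*15.999.

477.87 g/mol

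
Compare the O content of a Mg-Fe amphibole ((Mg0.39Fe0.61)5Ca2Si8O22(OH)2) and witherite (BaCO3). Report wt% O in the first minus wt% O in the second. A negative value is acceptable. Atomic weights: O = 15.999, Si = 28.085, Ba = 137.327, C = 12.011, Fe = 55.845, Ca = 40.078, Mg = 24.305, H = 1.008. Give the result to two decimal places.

17.94 percentage points

M((Mg0.39Fe0.61)5Ca2Si8O22(OH)2) = 908.550 g/mol, so wt% O = 383.976/908.550 × 100 = 42.26%.
M(BaCO3) = 197.335 g/mol, so wt% O = 47.997/197.335 × 100 = 24.32%.
42.26 − 24.32 = 17.94 pp.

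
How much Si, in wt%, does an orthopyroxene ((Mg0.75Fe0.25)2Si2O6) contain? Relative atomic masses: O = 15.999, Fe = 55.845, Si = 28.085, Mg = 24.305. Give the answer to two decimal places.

Molar mass of (Mg0.75Fe0.25)2Si2O6: 1.50×24.305 + 0.50×55.845 + 2×28.085 + 6×15.999 = 216.544 g/mol.
Mass of Si per formula unit: 2 × 28.085 = 56.170 g.
Weight fraction Si = 56.170 / 216.544 = 0.2594.

25.94 wt%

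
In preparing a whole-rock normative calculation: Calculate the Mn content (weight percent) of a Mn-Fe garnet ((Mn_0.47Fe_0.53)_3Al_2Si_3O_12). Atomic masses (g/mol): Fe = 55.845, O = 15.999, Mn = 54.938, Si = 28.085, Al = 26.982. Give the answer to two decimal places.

15.60 weight percent

M((Mn_0.47Fe_0.53)_3Al_2Si_3O_12) = 496.463 g/mol.
Mn contributes 1.41 × 54.938 = 77.463 g per mole.
77.463/496.463 = 0.1560 → 15.60%.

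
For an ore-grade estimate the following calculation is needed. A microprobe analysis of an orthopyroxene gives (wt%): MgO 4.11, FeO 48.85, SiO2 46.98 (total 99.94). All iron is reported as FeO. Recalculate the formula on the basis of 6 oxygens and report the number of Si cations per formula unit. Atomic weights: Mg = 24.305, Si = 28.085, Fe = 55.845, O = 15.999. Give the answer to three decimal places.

2.000 Si apfu

MgO: 4.11/40.304 = 0.10197 mol → 0.10197 mol Mg, 0.10197 mol O.
FeO: 48.85/71.844 = 0.67995 mol → 0.67995 mol Fe, 0.67995 mol O.
SiO2: 46.98/60.083 = 0.78192 mol → 0.78192 mol Si, 1.56384 mol O.
Total oxygen = 2.34576 mol. Normalization factor = 6/2.34576 = 2.55781.
Si per 6 O = 0.78192 × 2.55781 = 2.000.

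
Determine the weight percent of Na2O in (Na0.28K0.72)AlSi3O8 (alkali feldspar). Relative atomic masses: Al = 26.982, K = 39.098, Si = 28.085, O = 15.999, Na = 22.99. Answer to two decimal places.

Molar mass of (Na0.28K0.72)AlSi3O8 = 0.28×22.99 + 0.72×39.098 + 1×26.982 + 3×28.085 + 8×15.999 = 273.817 g/mol.
Each formula unit contains 0.28 Na, equivalent to 0.28/2 = 0.1400 mol Na2O.
M(Na2O) = 2×22.99 + 1×15.999 = 61.979 g/mol.
Mass of Na2O per formula unit = 0.1400 × 61.979 = 8.677 g.
Na2O wt% = 8.677 / 273.817 × 100 = 3.17%.

3.17 wt%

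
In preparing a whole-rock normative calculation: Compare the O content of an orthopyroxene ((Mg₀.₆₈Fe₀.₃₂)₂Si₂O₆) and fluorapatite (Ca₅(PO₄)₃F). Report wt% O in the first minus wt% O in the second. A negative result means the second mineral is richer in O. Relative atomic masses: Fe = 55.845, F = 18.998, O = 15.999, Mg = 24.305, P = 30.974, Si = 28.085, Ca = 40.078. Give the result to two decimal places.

First mineral: 95.994 g O in 220.960 g formula = 43.44 wt% O.
Second mineral: 191.988 g O in 504.298 g formula = 38.07 wt% O.
43.44% − 38.07% gives a difference of 5.37 percentage points.

5.37 percentage points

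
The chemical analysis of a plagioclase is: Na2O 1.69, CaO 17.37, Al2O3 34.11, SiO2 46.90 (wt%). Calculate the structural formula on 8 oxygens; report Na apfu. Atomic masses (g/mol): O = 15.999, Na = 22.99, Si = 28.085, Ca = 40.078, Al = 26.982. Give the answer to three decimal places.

0.150 Na apfu

Na2O (M=61.979): mol = 0.02727; Na = 0.05454, O = 0.02727.
CaO (M=56.077): mol = 0.30975; Ca = 0.30975, O = 0.30975.
Al2O3 (M=101.961): mol = 0.33454; Al = 0.66908, O = 1.00362.
SiO2 (M=60.083): mol = 0.78059; Si = 0.78059, O = 1.56118.
ΣO = 2.90182; factor = 8/ΣO = 2.75689.
Na apfu = 0.05454 × 2.75689 = 0.150.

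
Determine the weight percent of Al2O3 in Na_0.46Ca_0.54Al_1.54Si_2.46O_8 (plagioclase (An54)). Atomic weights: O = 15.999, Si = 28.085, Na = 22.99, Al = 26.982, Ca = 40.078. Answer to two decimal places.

Molar mass of Na_0.46Ca_0.54Al_1.54Si_2.46O_8 = 0.46·22.99 + 0.54·40.078 + 1.54·26.982 + 2.46·28.085 + 8·15.999 = 270.851 g/mol.
Each formula unit contains 1.54 Al, equivalent to 1.54/2 = 0.7700 mol Al2O3.
M(Al2O3) = 2×26.982 + 3×15.999 = 101.961 g/mol.
Mass of Al2O3 per formula unit = 0.7700 × 101.961 = 78.510 g.
Al2O3 wt% = 78.510 / 270.851 × 100 = 28.99%.

28.99 wt%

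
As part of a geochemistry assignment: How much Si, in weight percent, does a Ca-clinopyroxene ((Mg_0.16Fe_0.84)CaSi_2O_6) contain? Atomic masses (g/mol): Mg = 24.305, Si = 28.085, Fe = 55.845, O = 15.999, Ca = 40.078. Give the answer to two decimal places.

Molar mass of (Mg_0.16Fe_0.84)CaSi_2O_6: 0.16×24.305 + 0.84×55.845 + 1×40.078 + 2×28.085 + 6×15.999 = 243.041 g/mol.
Mass of Si per formula unit: 2 × 28.085 = 56.170 g.
Weight fraction Si = 56.170 / 243.041 = 0.2311.

23.11 weight percent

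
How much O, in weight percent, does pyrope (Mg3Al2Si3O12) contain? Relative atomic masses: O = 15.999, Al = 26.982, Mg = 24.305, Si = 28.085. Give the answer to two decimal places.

47.63 weight percent

Formula mass = 3×24.305 + 2×26.982 + 3×28.085 + 12×15.999 = 403.122 g/mol, of which 191.988 g is O.
So O makes up 191.988/403.122 = 0.4763 of the mass, i.e. 47.63%.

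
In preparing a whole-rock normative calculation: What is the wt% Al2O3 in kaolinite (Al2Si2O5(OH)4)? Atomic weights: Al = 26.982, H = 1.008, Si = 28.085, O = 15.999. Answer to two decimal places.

39.50 wt%

Formula mass = 258.157 g/mol.
2 Al → 1.0000 mol Al2O3 per formula unit; M(Al2O3) = 101.961, so Al2O3 mass = 101.961 g.
101.961/258.157 × 100 = 39.50 wt%.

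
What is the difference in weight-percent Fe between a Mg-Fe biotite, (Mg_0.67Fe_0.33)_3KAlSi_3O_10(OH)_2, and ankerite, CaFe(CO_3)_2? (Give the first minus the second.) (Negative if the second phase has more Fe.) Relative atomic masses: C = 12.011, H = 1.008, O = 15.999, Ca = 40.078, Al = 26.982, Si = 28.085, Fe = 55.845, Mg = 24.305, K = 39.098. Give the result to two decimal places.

-13.53 percentage points

First mineral: 55.287 g Fe in 448.479 g formula = 12.33 wt% Fe.
Second mineral: 55.845 g Fe in 215.939 g formula = 25.86 wt% Fe.
12.33% − 25.86% gives a difference of -13.53 percentage points.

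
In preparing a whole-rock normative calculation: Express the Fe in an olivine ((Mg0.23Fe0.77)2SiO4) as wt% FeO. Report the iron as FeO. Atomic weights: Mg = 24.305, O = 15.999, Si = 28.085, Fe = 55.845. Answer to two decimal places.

58.46 wt%

Molar mass of (Mg0.23Fe0.77)2SiO4 = 0.46·24.305 + 1.54·55.845 + 1·28.085 + 4·15.999 = 189.263 g/mol.
Each formula unit contains 1.54 Fe, equivalent to 1.54/1 = 1.5400 mol FeO.
M(FeO) = 1×55.845 + 1×15.999 = 71.844 g/mol.
Mass of FeO per formula unit = 1.5400 × 71.844 = 110.640 g.
FeO wt% = 110.640 / 189.263 × 100 = 58.46%.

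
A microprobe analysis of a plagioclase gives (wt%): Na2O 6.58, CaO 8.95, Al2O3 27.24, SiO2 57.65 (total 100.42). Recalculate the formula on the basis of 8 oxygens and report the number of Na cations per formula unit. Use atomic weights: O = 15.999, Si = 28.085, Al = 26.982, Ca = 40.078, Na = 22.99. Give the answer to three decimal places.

0.569 Na apfu

6.58 wt% Na2O ÷ 61.979 g/mol = 0.10616 mol, giving 0.21232 Na and 0.10616 O.
8.95 wt% CaO ÷ 56.077 g/mol = 0.15960 mol, giving 0.15960 Ca and 0.15960 O.
27.24 wt% Al2O3 ÷ 101.961 g/mol = 0.26716 mol, giving 0.53432 Al and 0.80148 O.
57.65 wt% SiO2 ÷ 60.083 g/mol = 0.95951 mol, giving 0.95951 Si and 1.91902 O.
Oxygen sums to 2.98626; scaling by 8/2.98626 = 2.67894 puts the formula on 8 O.
Na: 0.21232 × 2.67894 = 0.569 atoms per formula unit.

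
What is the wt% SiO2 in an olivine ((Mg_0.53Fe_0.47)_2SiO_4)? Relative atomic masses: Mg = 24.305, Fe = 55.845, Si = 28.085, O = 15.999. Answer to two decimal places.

Molar mass of (Mg_0.53Fe_0.47)_2SiO_4 = 1.06*24.305 + 0.94*55.845 + 1*28.085 + 4*15.999 = 170.339 g/mol.
Each formula unit contains 1 Si, equivalent to 1/1 = 1.0000 mol SiO2.
M(SiO2) = 1×28.085 + 2×15.999 = 60.083 g/mol.
Mass of SiO2 per formula unit = 1.0000 × 60.083 = 60.083 g.
SiO2 wt% = 60.083 / 170.339 × 100 = 35.27%.

35.27 wt%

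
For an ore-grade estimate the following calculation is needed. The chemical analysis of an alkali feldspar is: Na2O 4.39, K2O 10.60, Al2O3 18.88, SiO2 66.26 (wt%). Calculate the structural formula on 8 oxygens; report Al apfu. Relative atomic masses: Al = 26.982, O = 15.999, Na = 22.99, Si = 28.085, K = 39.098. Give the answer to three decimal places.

4.39 wt% Na2O ÷ 61.979 g/mol = 0.07083 mol, giving 0.14166 Na and 0.07083 O.
10.60 wt% K2O ÷ 94.195 g/mol = 0.11253 mol, giving 0.22506 K and 0.11253 O.
18.88 wt% Al2O3 ÷ 101.961 g/mol = 0.18517 mol, giving 0.37034 Al and 0.55551 O.
66.26 wt% SiO2 ÷ 60.083 g/mol = 1.10281 mol, giving 1.10281 Si and 2.20562 O.
Oxygen sums to 2.94449; scaling by 8/2.94449 = 2.71694 puts the formula on 8 O.
Al: 0.37034 × 2.71694 = 1.006 atoms per formula unit.

1.006 Al apfu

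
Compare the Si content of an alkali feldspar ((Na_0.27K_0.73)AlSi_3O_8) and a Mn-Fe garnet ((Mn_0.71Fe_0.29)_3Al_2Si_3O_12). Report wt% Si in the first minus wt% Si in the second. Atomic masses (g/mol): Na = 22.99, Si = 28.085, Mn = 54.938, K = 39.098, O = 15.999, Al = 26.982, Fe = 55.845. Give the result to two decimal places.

Si in (Na_0.27K_0.73)AlSi_3O_8: molar mass 273.978 g/mol; 3×28.085 = 84.255 g → 30.75 wt%.
Si in (Mn_0.71Fe_0.29)_3Al_2Si_3O_12: molar mass 495.810 g/mol; 3×28.085 = 84.255 g → 16.99 wt%.
Difference = 30.75 − 16.99 = 13.76 percentage points.

13.76 percentage points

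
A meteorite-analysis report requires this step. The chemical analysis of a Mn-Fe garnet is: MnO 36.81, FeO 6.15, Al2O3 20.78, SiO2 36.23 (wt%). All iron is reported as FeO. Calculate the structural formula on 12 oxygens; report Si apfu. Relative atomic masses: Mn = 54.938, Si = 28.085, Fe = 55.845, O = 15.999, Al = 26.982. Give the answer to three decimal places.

MnO (M=70.937): mol = 0.51891; Mn = 0.51891, O = 0.51891.
FeO (M=71.844): mol = 0.08560; Fe = 0.08560, O = 0.08560.
Al2O3 (M=101.961): mol = 0.20380; Al = 0.40760, O = 0.61140.
SiO2 (M=60.083): mol = 0.60300; Si = 0.60300, O = 1.20600.
ΣO = 2.42191; factor = 12/ΣO = 4.95477.
Si apfu = 0.60300 × 4.95477 = 2.988.

2.988 Si apfu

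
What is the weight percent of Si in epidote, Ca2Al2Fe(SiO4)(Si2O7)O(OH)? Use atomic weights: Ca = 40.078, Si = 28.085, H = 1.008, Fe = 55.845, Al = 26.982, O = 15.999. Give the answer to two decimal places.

17.44 wt%

Molar mass of Ca2Al2Fe(SiO4)(Si2O7)O(OH): 2*40.078 + 2*26.982 + 1*55.845 + 3*28.085 + 13*15.999 + 1*1.008 = 483.215 g/mol.
Mass of Si per formula unit: 3 × 28.085 = 84.255 g.
Weight fraction Si = 84.255 / 483.215 = 0.1744.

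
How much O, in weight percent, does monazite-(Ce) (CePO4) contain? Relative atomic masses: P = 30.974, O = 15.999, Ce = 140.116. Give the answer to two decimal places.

Molar mass of CePO4: 1·140.116 + 1·30.974 + 4·15.999 = 235.086 g/mol.
Mass of O per formula unit: 4 × 15.999 = 63.996 g.
Weight fraction O = 63.996 / 235.086 = 0.2722.

27.22 weight percent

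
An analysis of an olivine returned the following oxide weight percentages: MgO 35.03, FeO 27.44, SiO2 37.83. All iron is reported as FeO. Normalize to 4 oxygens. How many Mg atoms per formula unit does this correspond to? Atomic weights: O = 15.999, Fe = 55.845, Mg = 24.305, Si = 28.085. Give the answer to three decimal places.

1.385 Mg apfu

MgO: 35.03/40.304 = 0.86914 mol → 0.86914 mol Mg, 0.86914 mol O.
FeO: 27.44/71.844 = 0.38194 mol → 0.38194 mol Fe, 0.38194 mol O.
SiO2: 37.83/60.083 = 0.62963 mol → 0.62963 mol Si, 1.25926 mol O.
Total oxygen = 2.51034 mol. Normalization factor = 4/2.51034 = 1.59341.
Mg per 4 O = 0.86914 × 1.59341 = 1.385.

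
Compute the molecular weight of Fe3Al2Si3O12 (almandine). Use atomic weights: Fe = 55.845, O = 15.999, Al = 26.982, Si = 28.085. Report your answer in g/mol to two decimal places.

497.74 g/mol

The formula mass is the sum 3×55.845 + 2×26.982 + 3×28.085 + 12×15.999.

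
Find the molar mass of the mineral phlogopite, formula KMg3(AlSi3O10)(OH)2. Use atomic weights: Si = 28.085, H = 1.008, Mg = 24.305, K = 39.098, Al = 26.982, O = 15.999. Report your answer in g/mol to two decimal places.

M = 1·39.098 + 3·24.305 + 1·26.982 + 3·28.085 + 12·15.999 + 2·1.008

417.25 g/mol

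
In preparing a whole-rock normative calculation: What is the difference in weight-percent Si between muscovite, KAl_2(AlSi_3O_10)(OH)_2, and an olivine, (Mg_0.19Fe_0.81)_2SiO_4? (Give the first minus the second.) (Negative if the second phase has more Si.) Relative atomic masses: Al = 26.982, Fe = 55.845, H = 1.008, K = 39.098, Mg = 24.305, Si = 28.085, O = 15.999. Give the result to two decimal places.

6.51 percentage points

Si in KAl_2(AlSi_3O_10)(OH)_2: molar mass 398.303 g/mol; 3×28.085 = 84.255 g → 21.15 wt%.
Si in (Mg_0.19Fe_0.81)_2SiO_4: molar mass 191.786 g/mol; 1×28.085 = 28.085 g → 14.64 wt%.
Difference = 21.15 − 14.64 = 6.51 percentage points.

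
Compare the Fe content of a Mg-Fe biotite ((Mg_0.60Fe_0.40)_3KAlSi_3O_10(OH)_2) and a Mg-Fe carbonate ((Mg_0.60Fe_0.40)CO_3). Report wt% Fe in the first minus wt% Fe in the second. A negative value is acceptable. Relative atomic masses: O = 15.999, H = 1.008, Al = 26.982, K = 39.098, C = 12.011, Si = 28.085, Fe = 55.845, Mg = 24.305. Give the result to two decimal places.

-8.32 percentage points

M((Mg_0.60Fe_0.40)_3KAlSi_3O_10(OH)_2) = 455.102 g/mol, so wt% Fe = 67.014/455.102 × 100 = 14.73%.
M((Mg_0.60Fe_0.40)CO_3) = 96.929 g/mol, so wt% Fe = 22.338/96.929 × 100 = 23.05%.
14.73 − 23.05 = -8.32 pp.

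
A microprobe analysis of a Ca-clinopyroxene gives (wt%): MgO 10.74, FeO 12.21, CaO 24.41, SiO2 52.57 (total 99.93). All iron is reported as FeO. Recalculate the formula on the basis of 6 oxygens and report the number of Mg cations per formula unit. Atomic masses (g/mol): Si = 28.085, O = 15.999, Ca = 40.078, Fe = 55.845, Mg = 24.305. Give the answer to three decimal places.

MgO: 10.74/40.304 = 0.26647 mol → 0.26647 mol Mg, 0.26647 mol O.
FeO: 12.21/71.844 = 0.16995 mol → 0.16995 mol Fe, 0.16995 mol O.
CaO: 24.41/56.077 = 0.43529 mol → 0.43529 mol Ca, 0.43529 mol O.
SiO2: 52.57/60.083 = 0.87496 mol → 0.87496 mol Si, 1.74992 mol O.
Total oxygen = 2.62163 mol. Normalization factor = 6/2.62163 = 2.28865.
Mg per 6 O = 0.26647 × 2.28865 = 0.610.

0.610 Mg apfu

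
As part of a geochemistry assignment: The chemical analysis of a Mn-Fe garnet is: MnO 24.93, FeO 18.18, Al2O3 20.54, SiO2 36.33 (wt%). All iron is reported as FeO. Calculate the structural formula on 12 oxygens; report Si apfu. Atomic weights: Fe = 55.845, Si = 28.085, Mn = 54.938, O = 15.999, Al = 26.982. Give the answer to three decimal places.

MnO: 24.93/70.937 = 0.35144 mol → 0.35144 mol Mn, 0.35144 mol O.
FeO: 18.18/71.844 = 0.25305 mol → 0.25305 mol Fe, 0.25305 mol O.
Al2O3: 20.54/101.961 = 0.20145 mol → 0.40290 mol Al, 0.60435 mol O.
SiO2: 36.33/60.083 = 0.60466 mol → 0.60466 mol Si, 1.20932 mol O.
Total oxygen = 2.41816 mol. Normalization factor = 12/2.41816 = 4.96245.
Si per 12 O = 0.60466 × 4.96245 = 3.001.

3.001 Si apfu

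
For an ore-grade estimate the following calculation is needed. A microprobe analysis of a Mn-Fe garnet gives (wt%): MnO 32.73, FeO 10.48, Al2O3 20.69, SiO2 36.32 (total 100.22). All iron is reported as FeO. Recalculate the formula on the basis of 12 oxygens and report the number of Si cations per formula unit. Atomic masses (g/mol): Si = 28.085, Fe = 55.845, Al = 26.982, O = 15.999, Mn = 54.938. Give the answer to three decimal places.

MnO (M=70.937): mol = 0.46140; Mn = 0.46140, O = 0.46140.
FeO (M=71.844): mol = 0.14587; Fe = 0.14587, O = 0.14587.
Al2O3 (M=101.961): mol = 0.20292; Al = 0.40584, O = 0.60876.
SiO2 (M=60.083): mol = 0.60450; Si = 0.60450, O = 1.20900.
ΣO = 2.42503; factor = 12/ΣO = 4.94839.
Si apfu = 0.60450 × 4.94839 = 2.991.

2.991 Si apfu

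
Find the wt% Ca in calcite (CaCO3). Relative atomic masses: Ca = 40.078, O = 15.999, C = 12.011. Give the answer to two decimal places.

40.04 wt%

Formula mass = 1×40.078 + 1×12.011 + 3×15.999 = 100.086 g/mol, of which 40.078 g is Ca.
So Ca makes up 40.078/100.086 = 0.4004 of the mass, i.e. 40.04%.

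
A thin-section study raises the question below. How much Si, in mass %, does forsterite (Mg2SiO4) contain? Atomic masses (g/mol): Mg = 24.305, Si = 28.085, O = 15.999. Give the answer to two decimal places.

Formula mass = 2·24.305 + 1·28.085 + 4·15.999 = 140.691 g/mol, of which 28.085 g is Si.
So Si makes up 28.085/140.691 = 0.1996 of the mass, i.e. 19.96%.

19.96 mass %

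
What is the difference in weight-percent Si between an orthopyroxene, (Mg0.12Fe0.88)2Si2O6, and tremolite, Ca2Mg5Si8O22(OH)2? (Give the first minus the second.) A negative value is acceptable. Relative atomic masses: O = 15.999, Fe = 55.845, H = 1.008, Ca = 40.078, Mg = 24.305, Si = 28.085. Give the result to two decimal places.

First mineral: 56.170 g Si in 256.284 g formula = 21.92 wt% Si.
Second mineral: 224.680 g Si in 812.353 g formula = 27.66 wt% Si.
21.92% − 27.66% gives a difference of -5.74 percentage points.

-5.74 percentage points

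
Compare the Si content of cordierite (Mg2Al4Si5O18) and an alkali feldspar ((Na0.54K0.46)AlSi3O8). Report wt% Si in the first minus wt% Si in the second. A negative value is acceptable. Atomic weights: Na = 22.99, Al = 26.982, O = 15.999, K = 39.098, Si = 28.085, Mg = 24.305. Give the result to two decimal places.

-7.24 percentage points

First mineral: 140.425 g Si in 584.945 g formula = 24.01 wt% Si.
Second mineral: 84.255 g Si in 269.629 g formula = 31.25 wt% Si.
24.01% − 31.25% gives a difference of -7.24 percentage points.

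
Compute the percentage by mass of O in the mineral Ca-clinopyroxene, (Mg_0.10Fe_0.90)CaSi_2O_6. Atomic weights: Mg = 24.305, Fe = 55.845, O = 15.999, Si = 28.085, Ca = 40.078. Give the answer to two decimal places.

39.19 mass %

Molar mass of (Mg_0.10Fe_0.90)CaSi_2O_6: 0.10·24.305 + 0.90·55.845 + 1·40.078 + 2·28.085 + 6·15.999 = 244.933 g/mol.
Mass of O per formula unit: 6 × 15.999 = 95.994 g.
Weight fraction O = 95.994 / 244.933 = 0.3919.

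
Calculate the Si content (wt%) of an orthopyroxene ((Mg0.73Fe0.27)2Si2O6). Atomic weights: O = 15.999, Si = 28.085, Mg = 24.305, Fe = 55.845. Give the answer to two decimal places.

25.79 wt%

Molar mass of (Mg0.73Fe0.27)2Si2O6: 1.46·24.305 + 0.54·55.845 + 2·28.085 + 6·15.999 = 217.806 g/mol.
Mass of Si per formula unit: 2 × 28.085 = 56.170 g.
Weight fraction Si = 56.170 / 217.806 = 0.2579.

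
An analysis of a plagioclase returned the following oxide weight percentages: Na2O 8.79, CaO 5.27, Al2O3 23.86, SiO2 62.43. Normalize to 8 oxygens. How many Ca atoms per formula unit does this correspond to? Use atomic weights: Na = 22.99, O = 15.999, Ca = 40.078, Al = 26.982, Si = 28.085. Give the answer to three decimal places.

Na2O: 8.79/61.979 = 0.14182 mol → 0.28364 mol Na, 0.14182 mol O.
CaO: 5.27/56.077 = 0.09398 mol → 0.09398 mol Ca, 0.09398 mol O.
Al2O3: 23.86/101.961 = 0.23401 mol → 0.46802 mol Al, 0.70203 mol O.
SiO2: 62.43/60.083 = 1.03906 mol → 1.03906 mol Si, 2.07812 mol O.
Total oxygen = 3.01595 mol. Normalization factor = 8/3.01595 = 2.65256.
Ca per 8 O = 0.09398 × 2.65256 = 0.249.

0.249 Ca apfu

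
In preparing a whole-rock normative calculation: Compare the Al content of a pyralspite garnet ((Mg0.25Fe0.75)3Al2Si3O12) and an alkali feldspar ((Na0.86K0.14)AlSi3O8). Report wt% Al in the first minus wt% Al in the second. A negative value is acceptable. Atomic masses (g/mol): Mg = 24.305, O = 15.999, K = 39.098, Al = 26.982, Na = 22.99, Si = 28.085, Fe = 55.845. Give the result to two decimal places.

M((Mg0.25Fe0.75)3Al2Si3O12) = 474.087 g/mol, so wt% Al = 53.964/474.087 × 100 = 11.38%.
M((Na0.86K0.14)AlSi3O8) = 264.474 g/mol, so wt% Al = 26.982/264.474 × 100 = 10.20%.
11.38 − 10.20 = 1.18 pp.

1.18 percentage points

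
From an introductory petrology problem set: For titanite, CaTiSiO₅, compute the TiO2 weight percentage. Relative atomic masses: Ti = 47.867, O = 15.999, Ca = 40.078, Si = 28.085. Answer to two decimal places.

Formula mass = 196.025 g/mol.
1 Ti → 1.0000 mol TiO2 per formula unit; M(TiO2) = 79.865, so TiO2 mass = 79.865 g.
79.865/196.025 × 100 = 40.74 wt%.

40.74 wt%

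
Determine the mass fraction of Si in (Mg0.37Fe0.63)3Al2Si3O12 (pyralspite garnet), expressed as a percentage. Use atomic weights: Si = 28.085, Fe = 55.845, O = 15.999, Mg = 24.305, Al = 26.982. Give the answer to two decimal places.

18.21 wt%

Formula mass = 1.11·24.305 + 1.89·55.845 + 2·26.982 + 3·28.085 + 12·15.999 = 462.733 g/mol, of which 84.255 g is Si.
So Si makes up 84.255/462.733 = 0.1821 of the mass, i.e. 18.21%.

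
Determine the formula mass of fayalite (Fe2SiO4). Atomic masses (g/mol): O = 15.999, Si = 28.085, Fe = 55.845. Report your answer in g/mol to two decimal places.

M = 2*55.845 + 1*28.085 + 4*15.999

203.77 g/mol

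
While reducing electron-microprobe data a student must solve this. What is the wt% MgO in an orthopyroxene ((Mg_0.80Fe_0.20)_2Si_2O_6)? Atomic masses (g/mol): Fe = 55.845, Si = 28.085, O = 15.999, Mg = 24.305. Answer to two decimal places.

30.22 wt%

Formula mass = 213.390 g/mol.
1.60 Mg → 1.6000 mol MgO per formula unit; M(MgO) = 40.304, so MgO mass = 64.486 g.
64.486/213.390 × 100 = 30.22 wt%.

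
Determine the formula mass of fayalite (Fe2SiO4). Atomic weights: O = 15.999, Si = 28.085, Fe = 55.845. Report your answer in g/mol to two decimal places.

203.77 g/mol

The formula mass is the sum 2×55.845 + 1×28.085 + 4×15.999.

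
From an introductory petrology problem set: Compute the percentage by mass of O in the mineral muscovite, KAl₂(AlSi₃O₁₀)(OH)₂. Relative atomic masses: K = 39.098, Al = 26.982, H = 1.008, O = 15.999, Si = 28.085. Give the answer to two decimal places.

48.20 weight percent

Formula mass = 1×39.098 + 3×26.982 + 3×28.085 + 12×15.999 + 2×1.008 = 398.303 g/mol, of which 191.988 g is O.
So O makes up 191.988/398.303 = 0.4820 of the mass, i.e. 48.20%.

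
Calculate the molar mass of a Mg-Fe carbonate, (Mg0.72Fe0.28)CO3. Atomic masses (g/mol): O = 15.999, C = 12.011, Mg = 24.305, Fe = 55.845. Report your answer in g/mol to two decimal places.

Mg: 0.72 × 24.305 = 17.4996
Fe: 0.28 × 55.845 = 15.6366
C: 1 × 12.011 = 12.0110
O: 3 × 15.999 = 47.9970
Summing the contributions gives the formula mass.

93.14 g/mol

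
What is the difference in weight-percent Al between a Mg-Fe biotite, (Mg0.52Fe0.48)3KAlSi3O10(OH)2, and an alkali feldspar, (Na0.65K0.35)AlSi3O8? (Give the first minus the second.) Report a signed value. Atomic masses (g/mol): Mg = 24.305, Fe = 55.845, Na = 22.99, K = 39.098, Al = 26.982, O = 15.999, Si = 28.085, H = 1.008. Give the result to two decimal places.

-4.24 percentage points

M((Mg0.52Fe0.48)3KAlSi3O10(OH)2) = 462.672 g/mol, so wt% Al = 26.982/462.672 × 100 = 5.83%.
M((Na0.65K0.35)AlSi3O8) = 267.857 g/mol, so wt% Al = 26.982/267.857 × 100 = 10.07%.
5.83 − 10.07 = -4.24 pp.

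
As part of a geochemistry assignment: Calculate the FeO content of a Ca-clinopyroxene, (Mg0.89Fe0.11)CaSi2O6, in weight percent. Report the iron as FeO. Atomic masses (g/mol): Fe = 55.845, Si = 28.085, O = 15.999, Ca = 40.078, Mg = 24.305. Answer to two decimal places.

Molar mass of (Mg0.89Fe0.11)CaSi2O6 = 0.89×24.305 + 0.11×55.845 + 1×40.078 + 2×28.085 + 6×15.999 = 220.016 g/mol.
Each formula unit contains 0.11 Fe, equivalent to 0.11/1 = 0.1100 mol FeO.
M(FeO) = 1×55.845 + 1×15.999 = 71.844 g/mol.
Mass of FeO per formula unit = 0.1100 × 71.844 = 7.903 g.
FeO wt% = 7.903 / 220.016 × 100 = 3.59%.

3.59 wt%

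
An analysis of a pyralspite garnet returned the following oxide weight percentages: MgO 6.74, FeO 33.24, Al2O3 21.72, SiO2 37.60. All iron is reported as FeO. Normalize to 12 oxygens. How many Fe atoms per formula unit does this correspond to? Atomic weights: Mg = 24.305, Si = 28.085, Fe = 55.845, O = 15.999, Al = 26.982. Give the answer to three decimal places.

MgO: 6.74/40.304 = 0.16723 mol → 0.16723 mol Mg, 0.16723 mol O.
FeO: 33.24/71.844 = 0.46267 mol → 0.46267 mol Fe, 0.46267 mol O.
Al2O3: 21.72/101.961 = 0.21302 mol → 0.42604 mol Al, 0.63906 mol O.
SiO2: 37.60/60.083 = 0.62580 mol → 0.62580 mol Si, 1.25160 mol O.
Total oxygen = 2.52056 mol. Normalization factor = 12/2.52056 = 4.76085.
Fe per 12 O = 0.46267 × 4.76085 = 2.203.

2.203 Fe apfu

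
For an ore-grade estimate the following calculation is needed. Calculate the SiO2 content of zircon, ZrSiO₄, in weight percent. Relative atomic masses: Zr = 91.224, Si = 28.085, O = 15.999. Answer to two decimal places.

M(ZrSiO₄) = 183.305 g/mol; M(SiO2) = 60.083 g/mol.
Moles SiO2 per formula unit = 1 Si ÷ 1 = 1.0000.
SiO2 fraction = (1.0000 × 60.083) / 183.305 = 60.083/183.305 = 0.3278.

32.78 wt%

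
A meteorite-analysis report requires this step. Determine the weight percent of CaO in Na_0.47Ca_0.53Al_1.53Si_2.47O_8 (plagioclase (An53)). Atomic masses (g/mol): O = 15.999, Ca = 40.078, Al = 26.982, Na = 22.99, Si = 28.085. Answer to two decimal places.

Molar mass of Na_0.47Ca_0.53Al_1.53Si_2.47O_8 = 0.47×22.99 + 0.53×40.078 + 1.53×26.982 + 2.47×28.085 + 8×15.999 = 270.691 g/mol.
Each formula unit contains 0.53 Ca, equivalent to 0.53/1 = 0.5300 mol CaO.
M(CaO) = 1×40.078 + 1×15.999 = 56.077 g/mol.
Mass of CaO per formula unit = 0.5300 × 56.077 = 29.721 g.
CaO wt% = 29.721 / 270.691 × 100 = 10.98%.

10.98 wt%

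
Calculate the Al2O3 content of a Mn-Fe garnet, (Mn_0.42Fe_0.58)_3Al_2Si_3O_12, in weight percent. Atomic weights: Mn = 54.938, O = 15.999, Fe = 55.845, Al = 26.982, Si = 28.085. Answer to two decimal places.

20.53 wt%

Molar mass of (Mn_0.42Fe_0.58)_3Al_2Si_3O_12 = 1.26*54.938 + 1.74*55.845 + 2*26.982 + 3*28.085 + 12*15.999 = 496.599 g/mol.
Each formula unit contains 2 Al, equivalent to 2/2 = 1.0000 mol Al2O3.
M(Al2O3) = 2×26.982 + 3×15.999 = 101.961 g/mol.
Mass of Al2O3 per formula unit = 1.0000 × 101.961 = 101.961 g.
Al2O3 wt% = 101.961 / 496.599 × 100 = 20.53%.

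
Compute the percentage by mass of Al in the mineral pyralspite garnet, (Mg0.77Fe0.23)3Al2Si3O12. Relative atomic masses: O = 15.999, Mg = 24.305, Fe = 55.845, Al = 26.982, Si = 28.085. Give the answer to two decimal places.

Molar mass of (Mg0.77Fe0.23)3Al2Si3O12: 2.31·24.305 + 0.69·55.845 + 2·26.982 + 3·28.085 + 12·15.999 = 424.885 g/mol.
Mass of Al per formula unit: 2 × 26.982 = 53.964 g.
Weight fraction Al = 53.964 / 424.885 = 0.1270.

12.70 wt%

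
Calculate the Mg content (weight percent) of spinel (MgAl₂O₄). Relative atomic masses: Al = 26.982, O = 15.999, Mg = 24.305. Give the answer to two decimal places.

Molar mass of MgAl₂O₄: 1*24.305 + 2*26.982 + 4*15.999 = 142.265 g/mol.
Mass of Mg per formula unit: 1 × 24.305 = 24.305 g.
Weight fraction Mg = 24.305 / 142.265 = 0.1708.

17.08 weight percent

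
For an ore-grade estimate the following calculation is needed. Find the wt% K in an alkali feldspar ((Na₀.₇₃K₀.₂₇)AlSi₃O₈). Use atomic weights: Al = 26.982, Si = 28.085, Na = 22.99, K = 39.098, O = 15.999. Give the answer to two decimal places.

Molar mass of (Na₀.₇₃K₀.₂₇)AlSi₃O₈: 0.73·22.99 + 0.27·39.098 + 1·26.982 + 3·28.085 + 8·15.999 = 266.568 g/mol.
Mass of K per formula unit: 0.27 × 39.098 = 10.556 g.
Weight fraction K = 10.556 / 266.568 = 0.0396.

3.96 wt%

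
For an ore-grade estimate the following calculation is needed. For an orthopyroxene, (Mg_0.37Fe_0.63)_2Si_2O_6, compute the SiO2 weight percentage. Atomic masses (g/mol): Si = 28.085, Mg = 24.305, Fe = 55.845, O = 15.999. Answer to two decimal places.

49.96 wt%

Molar mass of (Mg_0.37Fe_0.63)_2Si_2O_6 = 0.74*24.305 + 1.26*55.845 + 2*28.085 + 6*15.999 = 240.514 g/mol.
Each formula unit contains 2 Si, equivalent to 2/1 = 2.0000 mol SiO2.
M(SiO2) = 1×28.085 + 2×15.999 = 60.083 g/mol.
Mass of SiO2 per formula unit = 2.0000 × 60.083 = 120.166 g.
SiO2 wt% = 120.166 / 240.514 × 100 = 49.96%.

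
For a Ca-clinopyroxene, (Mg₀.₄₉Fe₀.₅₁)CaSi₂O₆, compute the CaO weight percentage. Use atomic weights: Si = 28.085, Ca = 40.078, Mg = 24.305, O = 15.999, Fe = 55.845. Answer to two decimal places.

M((Mg₀.₄₉Fe₀.₅₁)CaSi₂O₆) = 232.632 g/mol; M(CaO) = 56.077 g/mol.
Moles CaO per formula unit = 1 Ca ÷ 1 = 1.0000.
CaO fraction = (1.0000 × 56.077) / 232.632 = 56.077/232.632 = 0.2411.

24.11 wt%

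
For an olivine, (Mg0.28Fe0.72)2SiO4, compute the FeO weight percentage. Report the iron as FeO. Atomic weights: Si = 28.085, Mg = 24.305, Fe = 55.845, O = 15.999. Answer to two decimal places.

55.59 wt%

Formula mass = 186.109 g/mol.
1.44 Fe → 1.4400 mol FeO per formula unit; M(FeO) = 71.844, so FeO mass = 103.455 g.
103.455/186.109 × 100 = 55.59 wt%.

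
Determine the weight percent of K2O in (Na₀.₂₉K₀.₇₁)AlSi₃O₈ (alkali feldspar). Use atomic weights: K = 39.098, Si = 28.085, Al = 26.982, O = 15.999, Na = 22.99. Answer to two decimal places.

12.22 wt%

Molar mass of (Na₀.₂₉K₀.₇₁)AlSi₃O₈ = 0.29×22.99 + 0.71×39.098 + 1×26.982 + 3×28.085 + 8×15.999 = 273.656 g/mol.
Each formula unit contains 0.71 K, equivalent to 0.71/2 = 0.3550 mol K2O.
M(K2O) = 2×39.098 + 1×15.999 = 94.195 g/mol.
Mass of K2O per formula unit = 0.3550 × 94.195 = 33.439 g.
K2O wt% = 33.439 / 273.656 × 100 = 12.22%.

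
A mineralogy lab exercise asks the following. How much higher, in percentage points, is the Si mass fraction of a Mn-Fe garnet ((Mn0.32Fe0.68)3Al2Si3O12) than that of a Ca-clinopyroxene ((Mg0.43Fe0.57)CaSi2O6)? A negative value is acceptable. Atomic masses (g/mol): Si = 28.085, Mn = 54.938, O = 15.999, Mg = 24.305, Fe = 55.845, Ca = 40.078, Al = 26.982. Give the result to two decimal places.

-6.99 percentage points

First mineral: 84.255 g Si in 496.871 g formula = 16.96 wt% Si.
Second mineral: 56.170 g Si in 234.525 g formula = 23.95 wt% Si.
16.96% − 23.95% gives a difference of -6.99 percentage points.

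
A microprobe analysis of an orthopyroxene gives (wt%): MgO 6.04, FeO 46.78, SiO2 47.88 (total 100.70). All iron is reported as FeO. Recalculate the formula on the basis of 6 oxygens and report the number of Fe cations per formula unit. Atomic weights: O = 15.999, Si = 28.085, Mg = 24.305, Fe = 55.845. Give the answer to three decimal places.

MgO: 6.04/40.304 = 0.14986 mol → 0.14986 mol Mg, 0.14986 mol O.
FeO: 46.78/71.844 = 0.65113 mol → 0.65113 mol Fe, 0.65113 mol O.
SiO2: 47.88/60.083 = 0.79690 mol → 0.79690 mol Si, 1.59380 mol O.
Total oxygen = 2.39479 mol. Normalization factor = 6/2.39479 = 2.50544.
Fe per 6 O = 0.65113 × 2.50544 = 1.631.

1.631 Fe apfu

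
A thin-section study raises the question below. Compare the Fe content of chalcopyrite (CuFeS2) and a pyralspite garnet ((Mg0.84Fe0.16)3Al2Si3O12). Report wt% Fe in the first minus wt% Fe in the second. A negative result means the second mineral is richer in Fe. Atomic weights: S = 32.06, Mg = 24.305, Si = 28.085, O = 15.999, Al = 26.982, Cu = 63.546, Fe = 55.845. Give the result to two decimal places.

24.02 percentage points

M(CuFeS2) = 183.511 g/mol, so wt% Fe = 55.845/183.511 × 100 = 30.43%.
M((Mg0.84Fe0.16)3Al2Si3O12) = 418.261 g/mol, so wt% Fe = 26.806/418.261 × 100 = 6.41%.
30.43 − 6.41 = 24.02 pp.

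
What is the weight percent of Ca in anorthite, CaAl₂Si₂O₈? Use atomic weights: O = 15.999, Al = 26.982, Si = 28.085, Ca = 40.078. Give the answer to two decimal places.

14.41 wt%

Molar mass of CaAl₂Si₂O₈: 1·40.078 + 2·26.982 + 2·28.085 + 8·15.999 = 278.204 g/mol.
Mass of Ca per formula unit: 1 × 40.078 = 40.078 g.
Weight fraction Ca = 40.078 / 278.204 = 0.1441.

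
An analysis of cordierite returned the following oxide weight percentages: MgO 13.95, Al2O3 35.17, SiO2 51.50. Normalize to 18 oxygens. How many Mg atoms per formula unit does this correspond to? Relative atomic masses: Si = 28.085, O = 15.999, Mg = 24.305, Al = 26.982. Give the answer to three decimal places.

2.013 Mg apfu

MgO: 13.95/40.304 = 0.34612 mol → 0.34612 mol Mg, 0.34612 mol O.
Al2O3: 35.17/101.961 = 0.34494 mol → 0.68988 mol Al, 1.03482 mol O.
SiO2: 51.50/60.083 = 0.85715 mol → 0.85715 mol Si, 1.71430 mol O.
Total oxygen = 3.09524 mol. Normalization factor = 18/3.09524 = 5.81538.
Mg per 18 O = 0.34612 × 5.81538 = 2.013.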